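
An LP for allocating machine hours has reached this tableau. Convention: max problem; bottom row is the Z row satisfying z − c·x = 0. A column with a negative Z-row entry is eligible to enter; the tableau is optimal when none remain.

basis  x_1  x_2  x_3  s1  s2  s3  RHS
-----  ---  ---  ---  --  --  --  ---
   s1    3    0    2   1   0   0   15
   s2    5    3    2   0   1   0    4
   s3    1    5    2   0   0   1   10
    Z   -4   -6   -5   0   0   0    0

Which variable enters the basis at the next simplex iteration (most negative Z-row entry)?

Negative Z-row entries: x_1: -4, x_2: -6, x_3: -5.
The most negative is -6 in column x_2, so x_2 enters.

x_2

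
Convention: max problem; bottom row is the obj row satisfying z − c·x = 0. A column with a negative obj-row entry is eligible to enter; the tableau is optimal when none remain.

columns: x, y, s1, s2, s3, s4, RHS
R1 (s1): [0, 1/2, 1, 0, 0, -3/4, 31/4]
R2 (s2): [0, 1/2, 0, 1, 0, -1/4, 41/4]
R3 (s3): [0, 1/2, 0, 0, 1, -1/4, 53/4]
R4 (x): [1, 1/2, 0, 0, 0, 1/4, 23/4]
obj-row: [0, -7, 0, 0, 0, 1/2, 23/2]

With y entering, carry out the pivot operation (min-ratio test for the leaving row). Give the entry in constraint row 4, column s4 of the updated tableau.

1/2

Ratio test on column y — row 1: (31/4)/(1/2) = 31/2; row 2: (41/4)/(1/2) = 41/2; row 3: (53/4)/(1/2) = 53/2; row 4: (23/4)/(1/2) = 23/2. Minimum is 23/2 at row 4 (x leaves); pivot element 1/2.
Divide row 4 by 1/2; eliminate column y from the other rows.
In the new row 4, the s4 entry is the old entry divided by the pivot: (1/4)/(1/2) = 1/2.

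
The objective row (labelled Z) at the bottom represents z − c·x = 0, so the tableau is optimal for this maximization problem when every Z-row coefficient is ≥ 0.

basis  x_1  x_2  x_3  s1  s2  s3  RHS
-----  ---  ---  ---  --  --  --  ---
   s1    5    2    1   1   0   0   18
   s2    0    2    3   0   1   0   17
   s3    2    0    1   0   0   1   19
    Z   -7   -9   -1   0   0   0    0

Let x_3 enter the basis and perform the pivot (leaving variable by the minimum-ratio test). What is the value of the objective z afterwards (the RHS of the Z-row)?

Ratio test on column x_3 — row 1: 18/1 = 18; row 2: 17/3 = 17/3; row 3: 19/1 = 19. Minimum is 17/3 at row 2 (s2 leaves); pivot element 3.
Pivot on row 2; the Z-row RHS becomes 0 − (-1)·(17/3) = 17/3.

17/3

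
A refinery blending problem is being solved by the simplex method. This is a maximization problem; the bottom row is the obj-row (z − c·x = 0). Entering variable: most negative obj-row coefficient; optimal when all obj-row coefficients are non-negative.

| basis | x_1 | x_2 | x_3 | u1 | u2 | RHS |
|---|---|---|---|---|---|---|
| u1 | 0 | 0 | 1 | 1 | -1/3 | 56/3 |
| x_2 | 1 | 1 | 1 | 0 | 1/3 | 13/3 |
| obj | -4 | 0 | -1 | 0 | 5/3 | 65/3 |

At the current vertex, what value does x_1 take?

0

x_1 is not in the basis, so in the current basic feasible solution x_1 = 0.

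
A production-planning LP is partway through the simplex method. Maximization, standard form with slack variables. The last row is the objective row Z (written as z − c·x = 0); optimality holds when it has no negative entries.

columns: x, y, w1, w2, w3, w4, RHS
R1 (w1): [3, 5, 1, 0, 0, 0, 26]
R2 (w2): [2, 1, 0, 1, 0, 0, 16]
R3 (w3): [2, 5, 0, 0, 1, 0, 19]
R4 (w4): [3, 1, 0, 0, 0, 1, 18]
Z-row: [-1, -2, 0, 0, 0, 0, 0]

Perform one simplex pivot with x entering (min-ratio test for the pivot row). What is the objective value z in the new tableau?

6

Ratio test on column x — row 1: 26/3 = 26/3; row 2: 16/2 = 8; row 3: 19/2 = 19/2; row 4: 18/3 = 6. Minimum is 6 at row 4 (w4 leaves); pivot element 3.
Pivot on row 4; the Z-row RHS becomes 0 − (-1)·6 = 6.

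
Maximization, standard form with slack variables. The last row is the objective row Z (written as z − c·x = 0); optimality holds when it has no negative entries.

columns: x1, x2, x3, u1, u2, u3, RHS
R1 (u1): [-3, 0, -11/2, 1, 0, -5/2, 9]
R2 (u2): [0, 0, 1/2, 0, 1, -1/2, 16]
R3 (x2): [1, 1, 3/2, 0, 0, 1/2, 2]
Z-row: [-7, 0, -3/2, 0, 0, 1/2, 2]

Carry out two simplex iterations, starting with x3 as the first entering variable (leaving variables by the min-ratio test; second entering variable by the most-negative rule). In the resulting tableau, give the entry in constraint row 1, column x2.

Ratio test on column x3 — row 1: entry -11/2 ≤ 0; row 2: 16/(1/2) = 32; row 3: 2/(3/2) = 4/3. Minimum is 4/3 at row 3 (x2 leaves); pivot element 3/2.
Divide row 3 by 3/2; eliminate column x3 from the other rows.
Second iteration: most negative Z-row entry is -6 in column x1, so x1 enters.
Ratio test on column x1 — row 1: (49/3)/(2/3) = 49/2; row 2: entry -1/3 ≤ 0; row 3: (4/3)/(2/3) = 2. Minimum is 2 at row 3 (x3 leaves); pivot element 2/3.
Divide row 3 by 2/3; eliminate column x1 from the other rows.
After both pivots, the entry at constraint row 1, column x2 is 3.

3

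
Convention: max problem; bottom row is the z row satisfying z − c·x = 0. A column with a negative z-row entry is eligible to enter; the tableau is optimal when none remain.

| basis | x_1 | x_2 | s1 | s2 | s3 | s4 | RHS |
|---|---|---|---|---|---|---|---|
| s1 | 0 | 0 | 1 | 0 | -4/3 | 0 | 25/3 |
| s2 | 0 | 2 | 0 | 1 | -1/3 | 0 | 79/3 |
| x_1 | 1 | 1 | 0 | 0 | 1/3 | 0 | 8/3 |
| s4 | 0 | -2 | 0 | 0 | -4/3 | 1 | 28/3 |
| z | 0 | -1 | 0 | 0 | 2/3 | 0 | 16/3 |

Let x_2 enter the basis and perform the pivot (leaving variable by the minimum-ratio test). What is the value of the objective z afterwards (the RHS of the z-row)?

Ratio test on column x_2 — row 1: entry 0 ≤ 0; row 2: (79/3)/2 = 79/6; row 3: (8/3)/1 = 8/3; row 4: entry -2 ≤ 0. Minimum is 8/3 at row 3 (x_1 leaves); pivot element 1.
Pivot on row 3; the z-row RHS becomes 16/3 − (-1)·(8/3) = 8.

8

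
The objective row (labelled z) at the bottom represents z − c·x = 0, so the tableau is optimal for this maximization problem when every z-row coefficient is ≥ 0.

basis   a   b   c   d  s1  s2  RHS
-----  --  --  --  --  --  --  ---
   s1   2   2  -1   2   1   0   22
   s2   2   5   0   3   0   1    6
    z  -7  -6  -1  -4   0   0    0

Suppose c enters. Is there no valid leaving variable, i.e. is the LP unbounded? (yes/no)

yes

Every constraint-row entry in column c is ≤ 0, so increasing c is unbounded.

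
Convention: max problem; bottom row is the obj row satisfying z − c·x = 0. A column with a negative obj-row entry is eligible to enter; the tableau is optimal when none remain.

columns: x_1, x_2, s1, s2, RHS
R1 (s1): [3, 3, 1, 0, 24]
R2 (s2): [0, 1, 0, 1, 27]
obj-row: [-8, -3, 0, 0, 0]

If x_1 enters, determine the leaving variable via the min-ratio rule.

Column x_1 entries and ratios — s1: 24/3 = 8; s2: 0 ≤ 0, skip.
Smallest ratio is 8 in the row of s1, so s1 leaves.

s1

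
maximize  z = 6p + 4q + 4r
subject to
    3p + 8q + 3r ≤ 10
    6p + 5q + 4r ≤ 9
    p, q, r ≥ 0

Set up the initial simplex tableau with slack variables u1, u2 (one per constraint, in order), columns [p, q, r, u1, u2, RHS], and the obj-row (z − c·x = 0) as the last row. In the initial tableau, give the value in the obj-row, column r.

The obj-row carries the negated objective coefficients: the r entry is -4.

-4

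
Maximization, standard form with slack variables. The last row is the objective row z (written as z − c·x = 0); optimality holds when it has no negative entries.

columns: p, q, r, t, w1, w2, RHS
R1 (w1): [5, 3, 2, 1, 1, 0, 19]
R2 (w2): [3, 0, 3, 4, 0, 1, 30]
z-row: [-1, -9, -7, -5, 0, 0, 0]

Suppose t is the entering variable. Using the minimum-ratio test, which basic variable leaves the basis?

w2

Column t entries and ratios — w1: 19/1 = 19; w2: 30/4 = 15/2.
Smallest ratio is 15/2 in the row of w2, so w2 leaves.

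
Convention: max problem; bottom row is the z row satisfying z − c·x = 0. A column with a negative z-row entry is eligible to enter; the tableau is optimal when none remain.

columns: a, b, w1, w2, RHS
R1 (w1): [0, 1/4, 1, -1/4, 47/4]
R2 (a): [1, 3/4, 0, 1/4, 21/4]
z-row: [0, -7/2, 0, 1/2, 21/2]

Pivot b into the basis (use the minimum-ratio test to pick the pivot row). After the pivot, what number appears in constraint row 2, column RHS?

7

Ratio test on column b — row 1: (47/4)/(1/4) = 47; row 2: (21/4)/(3/4) = 7. Minimum is 7 at row 2 (a leaves); pivot element 3/4.
Divide row 2 by 3/4; eliminate column b from the other rows.
In the new row 2, the RHS entry is the old entry divided by the pivot: (21/4)/(3/4) = 7.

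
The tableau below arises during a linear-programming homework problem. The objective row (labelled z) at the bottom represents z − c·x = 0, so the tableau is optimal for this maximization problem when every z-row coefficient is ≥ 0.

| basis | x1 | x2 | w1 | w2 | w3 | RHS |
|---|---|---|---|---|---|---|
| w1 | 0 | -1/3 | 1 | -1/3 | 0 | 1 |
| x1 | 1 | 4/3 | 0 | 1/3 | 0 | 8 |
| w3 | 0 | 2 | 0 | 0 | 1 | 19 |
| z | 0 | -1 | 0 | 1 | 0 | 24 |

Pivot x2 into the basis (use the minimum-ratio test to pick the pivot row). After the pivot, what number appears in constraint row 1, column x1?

1/4

Ratio test on column x2 — row 1: entry -1/3 ≤ 0; row 2: 8/(4/3) = 6; row 3: 19/2 = 19/2. Minimum is 6 at row 2 (x1 leaves); pivot element 4/3.
Divide row 2 by 4/3; eliminate column x2 from the other rows.
Row 1 update in column x1: 0 − (-1/3)·(3/4) = 1/4.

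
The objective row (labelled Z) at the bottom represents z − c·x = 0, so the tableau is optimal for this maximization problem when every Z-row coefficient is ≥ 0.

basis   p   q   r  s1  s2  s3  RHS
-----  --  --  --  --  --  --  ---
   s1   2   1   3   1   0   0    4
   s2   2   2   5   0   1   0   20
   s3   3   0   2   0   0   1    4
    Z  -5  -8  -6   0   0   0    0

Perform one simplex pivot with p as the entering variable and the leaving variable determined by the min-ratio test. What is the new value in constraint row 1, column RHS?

4/3

Ratio test on column p — row 1: 4/2 = 2; row 2: 20/2 = 10; row 3: 4/3 = 4/3. Minimum is 4/3 at row 3 (s3 leaves); pivot element 3.
Divide row 3 by 3; eliminate column p from the other rows.
Row 1 update in column RHS: 4 − 2·(4/3) = 4/3.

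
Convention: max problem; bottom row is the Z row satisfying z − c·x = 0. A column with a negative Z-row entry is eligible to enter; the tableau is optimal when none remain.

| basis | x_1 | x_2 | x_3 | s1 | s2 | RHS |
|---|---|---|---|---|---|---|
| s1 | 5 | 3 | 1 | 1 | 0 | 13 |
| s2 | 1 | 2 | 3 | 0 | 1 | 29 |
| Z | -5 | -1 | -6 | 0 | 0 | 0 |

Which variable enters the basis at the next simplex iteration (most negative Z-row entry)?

x_3

Negative Z-row entries: x_1: -5, x_2: -1, x_3: -6.
The most negative is -6 in column x_3, so x_3 enters.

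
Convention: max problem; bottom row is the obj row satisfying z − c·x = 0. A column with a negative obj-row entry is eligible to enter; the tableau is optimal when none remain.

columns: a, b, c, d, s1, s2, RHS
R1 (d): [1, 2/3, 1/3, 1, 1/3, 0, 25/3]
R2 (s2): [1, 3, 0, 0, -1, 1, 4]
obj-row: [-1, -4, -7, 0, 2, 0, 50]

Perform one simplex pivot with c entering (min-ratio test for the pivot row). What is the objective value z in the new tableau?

Ratio test on column c — row 1: (25/3)/(1/3) = 25; row 2: entry 0 ≤ 0. Minimum is 25 at row 1 (d leaves); pivot element 1/3.
Pivot on row 1; the obj-row RHS becomes 50 − (-7)·25 = 225.

225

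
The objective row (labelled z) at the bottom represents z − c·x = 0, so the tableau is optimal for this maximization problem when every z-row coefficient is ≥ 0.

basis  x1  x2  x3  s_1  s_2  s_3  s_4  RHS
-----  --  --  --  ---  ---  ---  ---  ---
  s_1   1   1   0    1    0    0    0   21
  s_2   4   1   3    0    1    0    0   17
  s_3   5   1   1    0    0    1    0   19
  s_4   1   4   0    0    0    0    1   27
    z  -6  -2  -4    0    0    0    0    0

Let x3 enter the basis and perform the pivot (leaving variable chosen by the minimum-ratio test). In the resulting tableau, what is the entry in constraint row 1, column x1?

1

Ratio test on column x3 — row 1: entry 0 ≤ 0; row 2: 17/3 = 17/3; row 3: 19/1 = 19; row 4: entry 0 ≤ 0. Minimum is 17/3 at row 2 (s_2 leaves); pivot element 3.
Divide row 2 by 3; eliminate column x3 from the other rows.
Row 1 update in column x1: 1 − 0·(4/3) = 1.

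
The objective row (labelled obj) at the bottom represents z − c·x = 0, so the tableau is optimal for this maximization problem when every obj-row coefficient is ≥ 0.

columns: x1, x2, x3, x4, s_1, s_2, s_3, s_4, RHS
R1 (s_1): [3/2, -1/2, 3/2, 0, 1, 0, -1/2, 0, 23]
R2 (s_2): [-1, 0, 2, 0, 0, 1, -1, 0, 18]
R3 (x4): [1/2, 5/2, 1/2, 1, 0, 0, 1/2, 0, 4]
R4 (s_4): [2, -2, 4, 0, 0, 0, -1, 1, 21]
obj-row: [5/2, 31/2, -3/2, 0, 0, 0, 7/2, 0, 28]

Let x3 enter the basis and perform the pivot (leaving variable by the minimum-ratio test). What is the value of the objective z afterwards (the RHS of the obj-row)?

Ratio test on column x3 — row 1: 23/(3/2) = 46/3; row 2: 18/2 = 9; row 3: 4/(1/2) = 8; row 4: 21/4 = 21/4. Minimum is 21/4 at row 4 (s_4 leaves); pivot element 4.
Pivot on row 4; the obj-row RHS becomes 28 − (-3/2)·(21/4) = 287/8.

287/8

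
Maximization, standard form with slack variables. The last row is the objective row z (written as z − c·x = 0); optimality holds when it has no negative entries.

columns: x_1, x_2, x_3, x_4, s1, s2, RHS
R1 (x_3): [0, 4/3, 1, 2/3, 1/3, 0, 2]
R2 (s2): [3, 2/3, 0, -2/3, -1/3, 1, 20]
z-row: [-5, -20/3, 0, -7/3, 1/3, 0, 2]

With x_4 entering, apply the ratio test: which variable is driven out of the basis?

x_3

Column x_4 entries and ratios — x_3: 2/(2/3) = 3; s2: -2/3 ≤ 0, skip.
Smallest ratio is 3 in the row of x_3, so x_3 leaves.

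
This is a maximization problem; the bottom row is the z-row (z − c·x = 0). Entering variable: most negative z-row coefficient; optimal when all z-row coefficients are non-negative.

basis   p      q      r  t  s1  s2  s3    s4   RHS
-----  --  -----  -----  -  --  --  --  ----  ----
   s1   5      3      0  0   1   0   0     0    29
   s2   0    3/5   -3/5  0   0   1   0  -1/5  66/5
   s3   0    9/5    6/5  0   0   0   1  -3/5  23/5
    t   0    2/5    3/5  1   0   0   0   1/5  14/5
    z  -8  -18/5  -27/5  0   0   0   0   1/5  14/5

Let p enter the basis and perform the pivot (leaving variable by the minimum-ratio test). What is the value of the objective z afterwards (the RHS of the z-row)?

246/5

Ratio test on column p — row 1: 29/5 = 29/5; row 2: entry 0 ≤ 0; row 3: entry 0 ≤ 0; row 4: entry 0 ≤ 0. Minimum is 29/5 at row 1 (s1 leaves); pivot element 5.
Pivot on row 1; the z-row RHS becomes 14/5 − (-8)·(29/5) = 246/5.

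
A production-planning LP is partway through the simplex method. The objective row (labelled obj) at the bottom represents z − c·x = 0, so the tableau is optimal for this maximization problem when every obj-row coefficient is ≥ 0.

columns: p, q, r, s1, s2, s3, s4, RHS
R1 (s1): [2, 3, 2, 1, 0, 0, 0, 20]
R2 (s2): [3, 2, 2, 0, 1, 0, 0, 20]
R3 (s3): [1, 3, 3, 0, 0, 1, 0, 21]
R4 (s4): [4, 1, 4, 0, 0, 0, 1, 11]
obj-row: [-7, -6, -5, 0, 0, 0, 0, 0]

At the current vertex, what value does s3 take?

21

s3 is basic (row 3); its value is the RHS of that row, 21.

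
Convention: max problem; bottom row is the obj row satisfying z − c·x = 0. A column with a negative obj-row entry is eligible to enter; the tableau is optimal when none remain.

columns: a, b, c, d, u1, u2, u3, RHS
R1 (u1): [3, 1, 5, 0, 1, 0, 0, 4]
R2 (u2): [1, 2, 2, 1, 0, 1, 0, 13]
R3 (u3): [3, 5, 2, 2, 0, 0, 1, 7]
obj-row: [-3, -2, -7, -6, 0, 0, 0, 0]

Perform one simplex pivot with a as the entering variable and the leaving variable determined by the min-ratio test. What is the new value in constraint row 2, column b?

5/3

Ratio test on column a — row 1: 4/3 = 4/3; row 2: 13/1 = 13; row 3: 7/3 = 7/3. Minimum is 4/3 at row 1 (u1 leaves); pivot element 3.
Divide row 1 by 3; eliminate column a from the other rows.
Row 2 update in column b: 2 − 1·(1/3) = 5/3.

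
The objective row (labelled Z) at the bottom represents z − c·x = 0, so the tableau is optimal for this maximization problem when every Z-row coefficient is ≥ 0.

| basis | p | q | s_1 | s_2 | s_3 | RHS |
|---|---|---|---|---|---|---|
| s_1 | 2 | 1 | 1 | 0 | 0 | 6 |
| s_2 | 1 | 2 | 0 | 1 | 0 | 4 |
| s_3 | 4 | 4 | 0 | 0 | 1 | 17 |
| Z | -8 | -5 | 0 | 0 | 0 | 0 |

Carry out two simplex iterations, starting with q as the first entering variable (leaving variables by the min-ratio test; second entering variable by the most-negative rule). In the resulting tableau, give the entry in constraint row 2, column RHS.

Ratio test on column q — row 1: 6/1 = 6; row 2: 4/2 = 2; row 3: 17/4 = 17/4. Minimum is 2 at row 2 (s_2 leaves); pivot element 2.
Divide row 2 by 2; eliminate column q from the other rows.
Second iteration: most negative Z-row entry is -11/2 in column p, so p enters.
Ratio test on column p — row 1: 4/(3/2) = 8/3; row 2: 2/(1/2) = 4; row 3: 9/2 = 9/2. Minimum is 8/3 at row 1 (s_1 leaves); pivot element 3/2.
Divide row 1 by 3/2; eliminate column p from the other rows.
After both pivots, the entry at constraint row 2, column RHS is 2/3.

2/3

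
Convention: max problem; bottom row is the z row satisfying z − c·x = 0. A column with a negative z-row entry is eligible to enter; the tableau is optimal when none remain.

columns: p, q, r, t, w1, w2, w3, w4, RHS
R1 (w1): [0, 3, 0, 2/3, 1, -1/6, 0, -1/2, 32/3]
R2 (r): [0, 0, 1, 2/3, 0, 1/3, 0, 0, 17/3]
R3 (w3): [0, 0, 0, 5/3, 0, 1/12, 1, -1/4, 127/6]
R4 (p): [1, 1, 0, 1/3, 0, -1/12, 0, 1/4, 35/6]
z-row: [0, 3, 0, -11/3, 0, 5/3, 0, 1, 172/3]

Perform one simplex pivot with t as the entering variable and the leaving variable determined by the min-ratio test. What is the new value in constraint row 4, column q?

1

Ratio test on column t — row 1: (32/3)/(2/3) = 16; row 2: (17/3)/(2/3) = 17/2; row 3: (127/6)/(5/3) = 127/10; row 4: (35/6)/(1/3) = 35/2. Minimum is 17/2 at row 2 (r leaves); pivot element 2/3.
Divide row 2 by 2/3; eliminate column t from the other rows.
Row 4 update in column q: 1 − (1/3)·0 = 1.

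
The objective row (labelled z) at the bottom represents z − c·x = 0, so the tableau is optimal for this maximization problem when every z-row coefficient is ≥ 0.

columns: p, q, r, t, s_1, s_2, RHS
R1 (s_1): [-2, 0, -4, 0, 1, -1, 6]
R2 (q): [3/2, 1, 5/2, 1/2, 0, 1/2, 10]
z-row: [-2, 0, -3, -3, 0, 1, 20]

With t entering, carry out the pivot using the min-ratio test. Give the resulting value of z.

Ratio test on column t — row 1: entry 0 ≤ 0; row 2: 10/(1/2) = 20. Minimum is 20 at row 2 (q leaves); pivot element 1/2.
Pivot on row 2; the z-row RHS becomes 20 − (-3)·20 = 80.

80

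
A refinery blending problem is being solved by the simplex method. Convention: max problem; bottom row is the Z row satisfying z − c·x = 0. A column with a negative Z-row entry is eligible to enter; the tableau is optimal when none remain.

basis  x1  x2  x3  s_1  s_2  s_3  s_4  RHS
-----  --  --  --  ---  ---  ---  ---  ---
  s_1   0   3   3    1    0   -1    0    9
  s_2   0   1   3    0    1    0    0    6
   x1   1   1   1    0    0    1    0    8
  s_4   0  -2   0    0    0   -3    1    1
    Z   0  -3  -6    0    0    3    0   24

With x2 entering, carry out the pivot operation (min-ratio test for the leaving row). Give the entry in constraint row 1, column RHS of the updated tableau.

Ratio test on column x2 — row 1: 9/3 = 3; row 2: 6/1 = 6; row 3: 8/1 = 8; row 4: entry -2 ≤ 0. Minimum is 3 at row 1 (s_1 leaves); pivot element 3.
Divide row 1 by 3; eliminate column x2 from the other rows.
In the new row 1, the RHS entry is the old entry divided by the pivot: 9/3 = 3.

3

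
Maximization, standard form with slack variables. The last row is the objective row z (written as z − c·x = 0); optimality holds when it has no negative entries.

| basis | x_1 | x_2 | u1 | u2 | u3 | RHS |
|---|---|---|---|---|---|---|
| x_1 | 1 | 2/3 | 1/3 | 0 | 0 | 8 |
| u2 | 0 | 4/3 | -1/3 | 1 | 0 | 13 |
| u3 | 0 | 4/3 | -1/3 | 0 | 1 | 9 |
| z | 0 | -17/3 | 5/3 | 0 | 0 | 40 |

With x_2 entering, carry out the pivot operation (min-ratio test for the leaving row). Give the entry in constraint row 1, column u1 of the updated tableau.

1/2

Ratio test on column x_2 — row 1: 8/(2/3) = 12; row 2: 13/(4/3) = 39/4; row 3: 9/(4/3) = 27/4. Minimum is 27/4 at row 3 (u3 leaves); pivot element 4/3.
Divide row 3 by 4/3; eliminate column x_2 from the other rows.
Row 1 update in column u1: 1/3 − (2/3)·(-1/4) = 1/2.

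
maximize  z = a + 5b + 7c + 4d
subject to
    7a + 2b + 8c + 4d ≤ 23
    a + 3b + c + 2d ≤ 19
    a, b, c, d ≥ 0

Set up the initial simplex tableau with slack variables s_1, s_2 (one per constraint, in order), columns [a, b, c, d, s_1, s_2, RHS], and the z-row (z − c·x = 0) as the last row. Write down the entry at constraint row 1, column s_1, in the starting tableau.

Slack s_1 belongs to constraint 1; its column is the unit vector e_1, so the entry in row 1 is 1.

1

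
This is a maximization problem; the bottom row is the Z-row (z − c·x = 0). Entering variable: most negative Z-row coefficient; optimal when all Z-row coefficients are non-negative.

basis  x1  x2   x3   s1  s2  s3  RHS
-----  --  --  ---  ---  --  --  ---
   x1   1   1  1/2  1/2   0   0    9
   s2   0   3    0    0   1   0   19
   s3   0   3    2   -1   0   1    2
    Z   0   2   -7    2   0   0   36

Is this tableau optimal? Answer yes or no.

no

The Z-row has a negative entry -7 in column x3, so it is not optimal.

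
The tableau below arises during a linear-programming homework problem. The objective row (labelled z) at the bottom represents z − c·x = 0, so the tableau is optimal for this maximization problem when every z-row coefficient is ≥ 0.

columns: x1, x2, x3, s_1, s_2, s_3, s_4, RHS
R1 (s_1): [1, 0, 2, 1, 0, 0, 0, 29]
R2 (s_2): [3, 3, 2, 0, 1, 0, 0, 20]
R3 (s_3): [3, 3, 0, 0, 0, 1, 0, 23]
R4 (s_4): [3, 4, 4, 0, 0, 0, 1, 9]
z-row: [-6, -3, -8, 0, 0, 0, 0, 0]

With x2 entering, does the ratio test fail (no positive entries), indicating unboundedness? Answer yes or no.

no

Column x2 has positive entries in row(s) 2, 3, 4, so the ratio test bounds it — not unbounded.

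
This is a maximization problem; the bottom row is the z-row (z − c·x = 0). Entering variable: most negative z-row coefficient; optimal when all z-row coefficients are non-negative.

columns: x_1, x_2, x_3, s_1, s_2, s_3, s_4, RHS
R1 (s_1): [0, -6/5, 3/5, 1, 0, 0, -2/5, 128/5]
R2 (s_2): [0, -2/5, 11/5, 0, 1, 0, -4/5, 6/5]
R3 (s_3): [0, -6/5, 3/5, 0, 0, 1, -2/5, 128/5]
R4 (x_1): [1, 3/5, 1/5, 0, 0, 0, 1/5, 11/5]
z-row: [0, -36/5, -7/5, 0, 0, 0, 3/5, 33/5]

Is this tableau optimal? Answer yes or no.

The z-row has a negative entry -36/5 in column x_2, so it is not optimal.

no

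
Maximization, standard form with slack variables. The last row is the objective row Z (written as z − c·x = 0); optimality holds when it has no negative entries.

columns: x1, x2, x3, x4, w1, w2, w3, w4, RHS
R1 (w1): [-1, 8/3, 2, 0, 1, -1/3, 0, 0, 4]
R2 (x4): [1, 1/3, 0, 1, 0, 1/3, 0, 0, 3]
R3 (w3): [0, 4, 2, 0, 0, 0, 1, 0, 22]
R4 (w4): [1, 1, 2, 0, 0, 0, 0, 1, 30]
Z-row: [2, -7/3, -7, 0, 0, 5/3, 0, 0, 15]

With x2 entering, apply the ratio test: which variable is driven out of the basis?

w1

Column x2 entries and ratios — w1: 4/(8/3) = 3/2; x4: 3/(1/3) = 9; w3: 22/4 = 11/2; w4: 30/1 = 30.
Smallest ratio is 3/2 in the row of w1, so w1 leaves.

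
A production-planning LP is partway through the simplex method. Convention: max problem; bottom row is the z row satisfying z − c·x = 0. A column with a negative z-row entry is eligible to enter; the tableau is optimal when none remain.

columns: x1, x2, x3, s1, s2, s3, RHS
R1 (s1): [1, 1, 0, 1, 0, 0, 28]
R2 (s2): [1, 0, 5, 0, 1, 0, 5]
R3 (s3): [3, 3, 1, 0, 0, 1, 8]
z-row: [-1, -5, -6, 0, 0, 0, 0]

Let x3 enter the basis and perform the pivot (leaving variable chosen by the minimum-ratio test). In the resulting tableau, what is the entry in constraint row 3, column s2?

-1/5

Ratio test on column x3 — row 1: entry 0 ≤ 0; row 2: 5/5 = 1; row 3: 8/1 = 8. Minimum is 1 at row 2 (s2 leaves); pivot element 5.
Divide row 2 by 5; eliminate column x3 from the other rows.
Row 3 update in column s2: 0 − 1·(1/5) = -1/5.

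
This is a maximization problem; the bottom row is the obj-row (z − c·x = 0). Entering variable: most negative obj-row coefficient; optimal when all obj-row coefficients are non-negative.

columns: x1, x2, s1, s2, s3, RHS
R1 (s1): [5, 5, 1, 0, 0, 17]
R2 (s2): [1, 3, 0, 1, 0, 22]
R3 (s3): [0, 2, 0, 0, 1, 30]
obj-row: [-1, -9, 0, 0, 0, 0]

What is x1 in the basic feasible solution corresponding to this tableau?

x1 is not in the basis, so in the current basic feasible solution x1 = 0.

0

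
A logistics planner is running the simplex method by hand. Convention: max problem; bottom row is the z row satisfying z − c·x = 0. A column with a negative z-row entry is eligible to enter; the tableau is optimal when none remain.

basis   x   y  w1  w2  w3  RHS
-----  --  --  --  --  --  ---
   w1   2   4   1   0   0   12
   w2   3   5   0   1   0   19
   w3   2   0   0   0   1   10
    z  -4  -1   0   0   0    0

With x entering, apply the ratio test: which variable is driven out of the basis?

w3

Column x entries and ratios — w1: 12/2 = 6; w2: 19/3 = 19/3; w3: 10/2 = 5.
Smallest ratio is 5 in the row of w3, so w3 leaves.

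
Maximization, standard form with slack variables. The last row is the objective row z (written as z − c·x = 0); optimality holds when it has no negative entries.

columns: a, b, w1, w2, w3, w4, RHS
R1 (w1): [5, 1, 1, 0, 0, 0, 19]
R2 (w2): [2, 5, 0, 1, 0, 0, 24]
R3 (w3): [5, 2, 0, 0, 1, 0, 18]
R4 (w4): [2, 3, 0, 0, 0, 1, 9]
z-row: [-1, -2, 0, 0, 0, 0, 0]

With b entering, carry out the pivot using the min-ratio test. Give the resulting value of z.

6

Ratio test on column b — row 1: 19/1 = 19; row 2: 24/5 = 24/5; row 3: 18/2 = 9; row 4: 9/3 = 3. Minimum is 3 at row 4 (w4 leaves); pivot element 3.
Pivot on row 4; the z-row RHS becomes 0 − (-2)·3 = 6.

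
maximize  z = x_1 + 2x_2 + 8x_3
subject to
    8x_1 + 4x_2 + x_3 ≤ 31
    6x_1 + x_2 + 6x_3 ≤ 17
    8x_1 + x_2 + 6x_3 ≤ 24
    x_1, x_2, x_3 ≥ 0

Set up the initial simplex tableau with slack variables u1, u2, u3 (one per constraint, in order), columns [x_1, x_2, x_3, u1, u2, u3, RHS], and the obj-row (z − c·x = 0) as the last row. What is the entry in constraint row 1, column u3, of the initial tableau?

0

Slack u3 belongs to constraint 3; its column is the unit vector e_3, so the entry in row 1 is 0.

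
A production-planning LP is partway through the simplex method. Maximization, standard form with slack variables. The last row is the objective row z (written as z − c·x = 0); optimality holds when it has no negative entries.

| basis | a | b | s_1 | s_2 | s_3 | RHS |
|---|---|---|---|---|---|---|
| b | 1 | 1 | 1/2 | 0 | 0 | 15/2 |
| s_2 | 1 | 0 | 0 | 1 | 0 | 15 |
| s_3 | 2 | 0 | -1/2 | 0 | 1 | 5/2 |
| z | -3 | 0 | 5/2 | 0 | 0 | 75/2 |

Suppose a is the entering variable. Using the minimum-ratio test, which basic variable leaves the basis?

Column a entries and ratios — b: (15/2)/1 = 15/2; s_2: 15/1 = 15; s_3: (5/2)/2 = 5/4.
Smallest ratio is 5/4 in the row of s_3, so s_3 leaves.

s_3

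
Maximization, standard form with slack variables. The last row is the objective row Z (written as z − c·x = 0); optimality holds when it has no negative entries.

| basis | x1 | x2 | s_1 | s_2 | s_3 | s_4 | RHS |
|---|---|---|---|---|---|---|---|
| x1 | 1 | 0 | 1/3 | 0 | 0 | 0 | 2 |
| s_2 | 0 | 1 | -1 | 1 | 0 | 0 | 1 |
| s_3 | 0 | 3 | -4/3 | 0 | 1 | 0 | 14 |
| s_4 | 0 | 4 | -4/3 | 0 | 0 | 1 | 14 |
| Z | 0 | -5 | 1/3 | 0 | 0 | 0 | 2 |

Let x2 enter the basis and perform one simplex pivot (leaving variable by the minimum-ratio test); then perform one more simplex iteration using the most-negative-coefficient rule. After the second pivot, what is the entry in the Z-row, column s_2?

-2

Ratio test on column x2 — row 1: entry 0 ≤ 0; row 2: 1/1 = 1; row 3: 14/3 = 14/3; row 4: 14/4 = 7/2. Minimum is 1 at row 2 (s_2 leaves); pivot element 1.
Divide row 2 by 1; eliminate column x2 from the other rows.
Second iteration: most negative Z-row entry is -14/3 in column s_1, so s_1 enters.
Ratio test on column s_1 — row 1: 2/(1/3) = 6; row 2: entry -1 ≤ 0; row 3: 11/(5/3) = 33/5; row 4: 10/(8/3) = 15/4. Minimum is 15/4 at row 4 (s_4 leaves); pivot element 8/3.
Divide row 4 by 8/3; eliminate column s_1 from the other rows.
After both pivots, the entry at the Z-row, column s_2 is -2.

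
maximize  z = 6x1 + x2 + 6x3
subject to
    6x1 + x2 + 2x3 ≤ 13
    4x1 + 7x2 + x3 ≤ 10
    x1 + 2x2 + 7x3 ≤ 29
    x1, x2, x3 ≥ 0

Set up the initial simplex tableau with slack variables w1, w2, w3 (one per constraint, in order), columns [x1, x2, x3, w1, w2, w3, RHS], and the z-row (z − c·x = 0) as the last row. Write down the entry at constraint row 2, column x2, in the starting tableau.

Constraint 2 has coefficient 7 on x2.

7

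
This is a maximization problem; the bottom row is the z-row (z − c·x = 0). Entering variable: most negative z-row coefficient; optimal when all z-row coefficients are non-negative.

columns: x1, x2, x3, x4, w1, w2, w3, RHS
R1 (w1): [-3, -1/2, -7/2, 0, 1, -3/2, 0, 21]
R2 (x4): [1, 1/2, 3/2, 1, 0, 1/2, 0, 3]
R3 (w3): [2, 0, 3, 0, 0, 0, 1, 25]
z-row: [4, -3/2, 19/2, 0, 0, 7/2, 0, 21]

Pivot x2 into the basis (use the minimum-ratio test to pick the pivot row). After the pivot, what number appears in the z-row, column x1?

7

Ratio test on column x2 — row 1: entry -1/2 ≤ 0; row 2: 3/(1/2) = 6; row 3: entry 0 ≤ 0. Minimum is 6 at row 2 (x4 leaves); pivot element 1/2.
Divide row 2 by 1/2; eliminate column x2 from the other rows.
z-row update in column x1: 4 − (-3/2)·2 = 7.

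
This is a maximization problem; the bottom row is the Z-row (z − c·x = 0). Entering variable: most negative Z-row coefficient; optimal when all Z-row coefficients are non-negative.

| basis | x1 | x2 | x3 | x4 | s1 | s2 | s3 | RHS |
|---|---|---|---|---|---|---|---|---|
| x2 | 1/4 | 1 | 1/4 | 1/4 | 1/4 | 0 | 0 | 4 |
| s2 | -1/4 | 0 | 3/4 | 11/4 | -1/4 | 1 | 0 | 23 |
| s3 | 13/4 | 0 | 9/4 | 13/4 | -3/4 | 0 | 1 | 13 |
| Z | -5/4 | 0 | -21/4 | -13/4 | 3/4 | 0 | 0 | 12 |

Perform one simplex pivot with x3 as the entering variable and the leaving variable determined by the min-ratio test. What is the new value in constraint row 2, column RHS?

56/3

Ratio test on column x3 — row 1: 4/(1/4) = 16; row 2: 23/(3/4) = 92/3; row 3: 13/(9/4) = 52/9. Minimum is 52/9 at row 3 (s3 leaves); pivot element 9/4.
Divide row 3 by 9/4; eliminate column x3 from the other rows.
Row 2 update in column RHS: 23 − (3/4)·(52/9) = 56/3.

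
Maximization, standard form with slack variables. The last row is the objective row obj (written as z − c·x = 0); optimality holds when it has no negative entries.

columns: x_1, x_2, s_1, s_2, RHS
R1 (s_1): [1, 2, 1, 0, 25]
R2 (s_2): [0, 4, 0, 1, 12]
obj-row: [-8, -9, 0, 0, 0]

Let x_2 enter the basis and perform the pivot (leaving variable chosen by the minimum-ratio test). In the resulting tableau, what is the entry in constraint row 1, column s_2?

Ratio test on column x_2 — row 1: 25/2 = 25/2; row 2: 12/4 = 3. Minimum is 3 at row 2 (s_2 leaves); pivot element 4.
Divide row 2 by 4; eliminate column x_2 from the other rows.
Row 1 update in column s_2: 0 − 2·(1/4) = -1/2.

-1/2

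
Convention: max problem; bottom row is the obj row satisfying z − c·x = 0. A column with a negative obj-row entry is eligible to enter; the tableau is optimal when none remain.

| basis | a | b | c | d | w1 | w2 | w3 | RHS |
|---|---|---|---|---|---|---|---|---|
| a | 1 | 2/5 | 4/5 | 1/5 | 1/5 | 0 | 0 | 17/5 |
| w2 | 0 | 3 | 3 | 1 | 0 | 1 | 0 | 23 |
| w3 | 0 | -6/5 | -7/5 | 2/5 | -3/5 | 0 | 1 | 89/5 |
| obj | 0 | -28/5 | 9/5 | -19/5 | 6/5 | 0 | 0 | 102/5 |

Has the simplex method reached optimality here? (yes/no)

The obj-row has a negative entry -28/5 in column b, so it is not optimal.

no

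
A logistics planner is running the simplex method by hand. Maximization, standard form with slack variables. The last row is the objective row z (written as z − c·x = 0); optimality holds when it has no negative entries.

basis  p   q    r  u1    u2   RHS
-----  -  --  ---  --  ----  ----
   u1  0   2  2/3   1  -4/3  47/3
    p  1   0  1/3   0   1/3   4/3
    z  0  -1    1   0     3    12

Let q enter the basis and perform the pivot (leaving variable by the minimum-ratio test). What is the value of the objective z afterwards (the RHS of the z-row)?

119/6

Ratio test on column q — row 1: (47/3)/2 = 47/6; row 2: entry 0 ≤ 0. Minimum is 47/6 at row 1 (u1 leaves); pivot element 2.
Pivot on row 1; the z-row RHS becomes 12 − (-1)·(47/6) = 119/6.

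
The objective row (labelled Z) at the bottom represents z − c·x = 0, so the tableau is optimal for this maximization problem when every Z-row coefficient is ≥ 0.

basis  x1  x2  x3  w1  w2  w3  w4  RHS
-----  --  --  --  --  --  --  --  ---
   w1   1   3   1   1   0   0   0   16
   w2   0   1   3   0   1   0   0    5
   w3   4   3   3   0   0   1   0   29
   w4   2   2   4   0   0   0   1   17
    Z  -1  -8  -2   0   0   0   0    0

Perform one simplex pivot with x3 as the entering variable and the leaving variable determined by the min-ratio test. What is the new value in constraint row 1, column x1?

1

Ratio test on column x3 — row 1: 16/1 = 16; row 2: 5/3 = 5/3; row 3: 29/3 = 29/3; row 4: 17/4 = 17/4. Minimum is 5/3 at row 2 (w2 leaves); pivot element 3.
Divide row 2 by 3; eliminate column x3 from the other rows.
Row 1 update in column x1: 1 − 1·0 = 1.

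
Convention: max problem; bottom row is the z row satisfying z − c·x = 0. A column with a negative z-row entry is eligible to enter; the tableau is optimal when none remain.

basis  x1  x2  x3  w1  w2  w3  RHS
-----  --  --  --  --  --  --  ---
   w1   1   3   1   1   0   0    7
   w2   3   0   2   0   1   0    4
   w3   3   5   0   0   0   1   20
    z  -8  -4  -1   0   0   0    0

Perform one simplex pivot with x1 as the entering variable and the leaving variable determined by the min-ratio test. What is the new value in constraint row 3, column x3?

-2

Ratio test on column x1 — row 1: 7/1 = 7; row 2: 4/3 = 4/3; row 3: 20/3 = 20/3. Minimum is 4/3 at row 2 (w2 leaves); pivot element 3.
Divide row 2 by 3; eliminate column x1 from the other rows.
Row 3 update in column x3: 0 − 3·(2/3) = -2.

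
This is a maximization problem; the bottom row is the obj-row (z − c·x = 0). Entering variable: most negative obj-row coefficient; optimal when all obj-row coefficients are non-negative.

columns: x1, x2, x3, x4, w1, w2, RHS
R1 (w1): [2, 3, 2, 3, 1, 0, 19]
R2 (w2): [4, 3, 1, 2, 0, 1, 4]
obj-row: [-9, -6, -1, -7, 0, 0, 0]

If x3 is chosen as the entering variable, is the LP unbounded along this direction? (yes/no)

no

Column x3 has positive entries in row(s) 1, 2, so the ratio test bounds it — not unbounded.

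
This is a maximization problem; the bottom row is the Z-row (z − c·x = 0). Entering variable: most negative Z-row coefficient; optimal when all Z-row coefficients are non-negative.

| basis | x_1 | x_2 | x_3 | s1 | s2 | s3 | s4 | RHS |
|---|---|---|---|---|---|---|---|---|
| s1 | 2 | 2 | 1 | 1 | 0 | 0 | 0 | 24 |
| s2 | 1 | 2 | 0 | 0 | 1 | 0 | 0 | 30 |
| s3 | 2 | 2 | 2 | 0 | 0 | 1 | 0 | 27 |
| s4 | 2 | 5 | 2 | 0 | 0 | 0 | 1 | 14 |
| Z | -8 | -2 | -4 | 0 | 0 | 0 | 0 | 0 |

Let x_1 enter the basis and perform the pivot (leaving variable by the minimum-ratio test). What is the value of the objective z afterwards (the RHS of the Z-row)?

56

Ratio test on column x_1 — row 1: 24/2 = 12; row 2: 30/1 = 30; row 3: 27/2 = 27/2; row 4: 14/2 = 7. Minimum is 7 at row 4 (s4 leaves); pivot element 2.
Pivot on row 4; the Z-row RHS becomes 0 − (-8)·7 = 56.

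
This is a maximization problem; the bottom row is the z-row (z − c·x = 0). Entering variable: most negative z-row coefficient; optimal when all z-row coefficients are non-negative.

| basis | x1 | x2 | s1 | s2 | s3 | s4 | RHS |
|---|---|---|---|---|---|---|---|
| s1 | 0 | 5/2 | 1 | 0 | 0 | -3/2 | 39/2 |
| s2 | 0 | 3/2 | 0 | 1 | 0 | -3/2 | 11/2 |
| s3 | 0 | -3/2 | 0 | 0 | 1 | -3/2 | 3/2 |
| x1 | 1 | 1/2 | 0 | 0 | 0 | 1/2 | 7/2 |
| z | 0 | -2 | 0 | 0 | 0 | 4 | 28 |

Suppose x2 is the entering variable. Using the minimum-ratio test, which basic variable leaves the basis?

s2

Column x2 entries and ratios — s1: (39/2)/(5/2) = 39/5; s2: (11/2)/(3/2) = 11/3; s3: -3/2 ≤ 0, skip; x1: (7/2)/(1/2) = 7.
Smallest ratio is 11/3 in the row of s2, so s2 leaves.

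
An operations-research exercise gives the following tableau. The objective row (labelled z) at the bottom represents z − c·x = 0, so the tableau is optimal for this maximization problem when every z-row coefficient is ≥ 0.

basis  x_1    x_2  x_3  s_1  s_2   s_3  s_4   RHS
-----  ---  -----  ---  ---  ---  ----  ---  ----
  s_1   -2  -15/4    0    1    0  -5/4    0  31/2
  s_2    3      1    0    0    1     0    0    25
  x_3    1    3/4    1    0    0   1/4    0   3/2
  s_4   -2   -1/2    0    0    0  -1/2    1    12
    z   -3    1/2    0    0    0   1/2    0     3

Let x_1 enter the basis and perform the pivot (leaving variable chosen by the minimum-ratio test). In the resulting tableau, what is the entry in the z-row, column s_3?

5/4

Ratio test on column x_1 — row 1: entry -2 ≤ 0; row 2: 25/3 = 25/3; row 3: (3/2)/1 = 3/2; row 4: entry -2 ≤ 0. Minimum is 3/2 at row 3 (x_3 leaves); pivot element 1.
Divide row 3 by 1; eliminate column x_1 from the other rows.
z-row update in column s_3: 1/2 − (-3)·(1/4) = 5/4.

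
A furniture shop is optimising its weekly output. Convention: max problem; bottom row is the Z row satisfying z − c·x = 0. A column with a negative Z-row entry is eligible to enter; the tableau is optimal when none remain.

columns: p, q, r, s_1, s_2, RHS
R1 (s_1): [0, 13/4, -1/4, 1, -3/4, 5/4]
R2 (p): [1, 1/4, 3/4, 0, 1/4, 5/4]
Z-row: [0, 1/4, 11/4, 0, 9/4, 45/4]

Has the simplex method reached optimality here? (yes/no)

Every Z-row coefficient is ≥ 0, so the tableau is optimal.

yes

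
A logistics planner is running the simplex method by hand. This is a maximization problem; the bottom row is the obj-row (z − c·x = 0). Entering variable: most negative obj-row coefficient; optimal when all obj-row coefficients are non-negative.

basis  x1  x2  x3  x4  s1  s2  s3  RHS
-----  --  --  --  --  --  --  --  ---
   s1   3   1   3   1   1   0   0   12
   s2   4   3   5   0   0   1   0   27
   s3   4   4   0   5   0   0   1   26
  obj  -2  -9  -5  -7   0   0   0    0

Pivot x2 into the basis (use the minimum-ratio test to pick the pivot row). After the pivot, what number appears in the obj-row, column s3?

Ratio test on column x2 — row 1: 12/1 = 12; row 2: 27/3 = 9; row 3: 26/4 = 13/2. Minimum is 13/2 at row 3 (s3 leaves); pivot element 4.
Divide row 3 by 4; eliminate column x2 from the other rows.
obj-row update in column s3: 0 − (-9)·(1/4) = 9/4.

9/4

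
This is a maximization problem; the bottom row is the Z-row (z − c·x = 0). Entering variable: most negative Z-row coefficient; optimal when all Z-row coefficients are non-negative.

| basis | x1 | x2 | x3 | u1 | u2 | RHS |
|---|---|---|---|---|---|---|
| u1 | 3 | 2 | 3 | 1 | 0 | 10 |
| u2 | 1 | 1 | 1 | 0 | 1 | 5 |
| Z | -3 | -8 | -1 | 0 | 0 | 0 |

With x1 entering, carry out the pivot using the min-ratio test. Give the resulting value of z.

10

Ratio test on column x1 — row 1: 10/3 = 10/3; row 2: 5/1 = 5. Minimum is 10/3 at row 1 (u1 leaves); pivot element 3.
Pivot on row 1; the Z-row RHS becomes 0 − (-3)·(10/3) = 10.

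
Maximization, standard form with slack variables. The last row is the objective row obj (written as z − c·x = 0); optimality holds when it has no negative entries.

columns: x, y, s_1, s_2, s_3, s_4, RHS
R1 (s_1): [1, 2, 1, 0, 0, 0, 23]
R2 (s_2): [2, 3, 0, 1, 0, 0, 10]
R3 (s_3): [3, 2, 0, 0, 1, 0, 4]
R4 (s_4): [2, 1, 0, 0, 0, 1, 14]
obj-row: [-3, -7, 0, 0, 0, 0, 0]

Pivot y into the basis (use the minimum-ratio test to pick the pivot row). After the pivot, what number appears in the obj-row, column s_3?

Ratio test on column y — row 1: 23/2 = 23/2; row 2: 10/3 = 10/3; row 3: 4/2 = 2; row 4: 14/1 = 14. Minimum is 2 at row 3 (s_3 leaves); pivot element 2.
Divide row 3 by 2; eliminate column y from the other rows.
obj-row update in column s_3: 0 − (-7)·(1/2) = 7/2.

7/2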